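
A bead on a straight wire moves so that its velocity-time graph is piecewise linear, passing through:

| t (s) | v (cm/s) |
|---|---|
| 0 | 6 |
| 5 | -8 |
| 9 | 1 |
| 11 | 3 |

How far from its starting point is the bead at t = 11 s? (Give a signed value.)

-15 cm

Net displacement equals the area under the velocity-time graph (areas below the axis count negative).
0–5 s: ½(6 + -8)(5) = -5 cm
5–9 s: ½(-8 + 1)(4) = -14 cm
9–11 s: ½(1 + 3)(2) = 4 cm
Net displacement = -15 cm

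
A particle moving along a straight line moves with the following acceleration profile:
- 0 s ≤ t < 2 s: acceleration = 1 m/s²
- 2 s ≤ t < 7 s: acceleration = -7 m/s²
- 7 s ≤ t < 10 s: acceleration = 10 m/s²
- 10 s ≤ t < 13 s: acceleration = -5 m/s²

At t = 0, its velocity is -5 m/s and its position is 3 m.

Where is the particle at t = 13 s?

On each constant-a segment, Δv = aΔt and Δx = v₀Δt + ½aΔt²; chain segment to segment.
0–2 s: v starts -5 m/s; Δx = -5·2 + ½·1·2² = -8 m; v ends -3 m/s.
2–7 s: v starts -3 m/s; Δx = -3·5 + ½·-7·5² = -102.5 m; v ends -38 m/s.
7–10 s: v starts -38 m/s; Δx = -38·3 + ½·10·3² = -69 m; v ends -8 m/s.
10–13 s: v starts -8 m/s; Δx = -8·3 + ½·-5·3² = -46.5 m; v ends -23 m/s.
x(13) = 3 + Σ Δx = -223 m.

-223 m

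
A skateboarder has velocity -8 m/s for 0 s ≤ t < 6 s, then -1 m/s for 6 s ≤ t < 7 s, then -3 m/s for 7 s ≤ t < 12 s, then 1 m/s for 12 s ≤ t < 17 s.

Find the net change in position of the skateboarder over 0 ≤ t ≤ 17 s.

-59 m

Displacement is the signed area under the v-t curve.
0–6 s: -8 × 6 = -48 m
6–7 s: -1 × 1 = -1 m
7–12 s: -3 × 5 = -15 m
12–17 s: 1 × 5 = 5 m
Net displacement = -59 m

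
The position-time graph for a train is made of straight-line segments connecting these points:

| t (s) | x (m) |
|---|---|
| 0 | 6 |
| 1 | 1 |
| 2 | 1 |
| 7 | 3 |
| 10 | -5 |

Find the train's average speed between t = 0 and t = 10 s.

1.5 m/s

Average speed = (total path length)/(elapsed time); on a piecewise-linear x-t graph the path length is Σ|Δx|.
0–1 s: |Δx| = |1 − 6| = 5 m
1–2 s: |Δx| = |1 − 1| = 0 m
2–7 s: |Δx| = |3 − 1| = 2 m
7–10 s: |Δx| = |-5 − 3| = 8 m
Total path = 15 m; average speed = 15/10 = 1.5 m/s.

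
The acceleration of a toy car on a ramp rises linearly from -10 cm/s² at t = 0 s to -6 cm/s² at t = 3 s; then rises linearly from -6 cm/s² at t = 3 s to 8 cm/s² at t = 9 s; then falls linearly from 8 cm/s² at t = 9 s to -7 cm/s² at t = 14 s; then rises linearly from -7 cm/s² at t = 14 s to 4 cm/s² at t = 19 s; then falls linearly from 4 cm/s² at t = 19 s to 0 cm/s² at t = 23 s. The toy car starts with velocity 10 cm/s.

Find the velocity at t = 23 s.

-5 cm/s

Δv equals the area under the a-t graph; then v = v₀ + Δv.
0–3 s: ½(-10 + -6)(3) = -24 cm/s
3–9 s: ½(-6 + 8)(6) = 6 cm/s
9–14 s: ½(8 + -7)(5) = 2.5 cm/s
14–19 s: ½(-7 + 4)(5) = -7.5 cm/s
19–23 s: ½(4 + 0)(4) = 8 cm/s
Δv = -15 cm/s, so v(23) = 10 + (-15) = -5 cm/s.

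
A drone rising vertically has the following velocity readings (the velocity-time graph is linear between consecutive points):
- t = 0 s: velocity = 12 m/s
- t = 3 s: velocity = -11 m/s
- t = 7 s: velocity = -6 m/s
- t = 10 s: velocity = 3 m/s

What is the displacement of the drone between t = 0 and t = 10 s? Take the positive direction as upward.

-37 m

Net displacement equals the area under the velocity-time graph (areas below the axis count negative).
0–3 s: ½(12 + -11)(3) = 1.5 m
3–7 s: ½(-11 + -6)(4) = -34 m
7–10 s: ½(-6 + 3)(3) = -4.5 m
Net displacement = -37 m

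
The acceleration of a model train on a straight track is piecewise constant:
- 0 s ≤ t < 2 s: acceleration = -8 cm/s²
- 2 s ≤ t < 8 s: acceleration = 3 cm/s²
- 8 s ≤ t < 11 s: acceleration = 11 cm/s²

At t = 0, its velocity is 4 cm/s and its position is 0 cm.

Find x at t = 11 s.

41.5 cm

On each constant-a segment, Δv = aΔt and Δx = v₀Δt + ½aΔt²; chain segment to segment.
0–2 s: v starts 4 cm/s; Δx = 4·2 + ½·-8·2² = -8 cm; v ends -12 cm/s.
2–8 s: v starts -12 cm/s; Δx = -12·6 + ½·3·6² = -18 cm; v ends 6 cm/s.
8–11 s: v starts 6 cm/s; Δx = 6·3 + ½·11·3² = 67.5 cm; v ends 39 cm/s.
x(11) = 0 + Σ Δx = 41.5 cm.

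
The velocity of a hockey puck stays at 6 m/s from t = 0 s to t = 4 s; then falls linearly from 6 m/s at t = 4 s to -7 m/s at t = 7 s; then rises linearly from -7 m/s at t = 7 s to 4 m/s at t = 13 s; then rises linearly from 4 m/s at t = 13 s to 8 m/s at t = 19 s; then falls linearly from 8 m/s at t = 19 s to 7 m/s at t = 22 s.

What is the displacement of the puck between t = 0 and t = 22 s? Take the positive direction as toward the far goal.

72 m

Net displacement equals the area under the velocity-time graph (areas below the axis count negative).
0–4 s: 6 × 4 = 24 m
4–7 s: ½(6 + -7)(3) = -1.5 m
7–13 s: ½(-7 + 4)(6) = -9 m
13–19 s: ½(4 + 8)(6) = 36 m
19–22 s: ½(8 + 7)(3) = 22.5 m
Net displacement = 72 m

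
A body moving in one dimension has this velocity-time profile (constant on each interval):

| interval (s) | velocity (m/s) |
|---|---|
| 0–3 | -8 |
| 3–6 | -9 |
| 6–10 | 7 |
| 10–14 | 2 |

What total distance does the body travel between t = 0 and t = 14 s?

87 m

Distance (not displacement) is the total path length: add the absolute areas under v-t.
0–3 s: |-8| × 3 = 24 m
3–6 s: |-9| × 3 = 27 m
6–10 s: |7| × 4 = 28 m
10–14 s: |2| × 4 = 8 m
Total distance = 87 m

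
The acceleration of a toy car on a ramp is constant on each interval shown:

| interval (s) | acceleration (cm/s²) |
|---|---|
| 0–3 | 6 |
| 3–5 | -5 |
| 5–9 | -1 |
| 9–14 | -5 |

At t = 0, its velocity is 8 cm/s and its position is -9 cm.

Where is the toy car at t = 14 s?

137.5 cm

On each constant-a segment, Δv = aΔt and Δx = v₀Δt + ½aΔt²; chain segment to segment.
0–3 s: v starts 8 cm/s; Δx = 8·3 + ½·6·3² = 51 cm; v ends 26 cm/s.
3–5 s: v starts 26 cm/s; Δx = 26·2 + ½·-5·2² = 42 cm; v ends 16 cm/s.
5–9 s: v starts 16 cm/s; Δx = 16·4 + ½·-1·4² = 56 cm; v ends 12 cm/s.
9–14 s: v starts 12 cm/s; Δx = 12·5 + ½·-5·5² = -2.5 cm; v ends -13 cm/s.
x(14) = -9 + Σ Δx = 137.5 cm.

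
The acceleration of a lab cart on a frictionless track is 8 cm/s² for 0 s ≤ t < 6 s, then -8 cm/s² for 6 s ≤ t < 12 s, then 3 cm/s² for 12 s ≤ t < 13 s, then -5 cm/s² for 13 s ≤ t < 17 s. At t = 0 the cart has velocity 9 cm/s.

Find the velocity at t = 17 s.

-8 cm/s

Δv equals the area under the a-t graph; then v = v₀ + Δv.
0–6 s: 8 × 6 = 48 cm/s
6–12 s: -8 × 6 = -48 cm/s
12–13 s: 3 × 1 = 3 cm/s
13–17 s: -5 × 4 = -20 cm/s
Δv = -17 cm/s, so v(17) = 9 + (-17) = -8 cm/s.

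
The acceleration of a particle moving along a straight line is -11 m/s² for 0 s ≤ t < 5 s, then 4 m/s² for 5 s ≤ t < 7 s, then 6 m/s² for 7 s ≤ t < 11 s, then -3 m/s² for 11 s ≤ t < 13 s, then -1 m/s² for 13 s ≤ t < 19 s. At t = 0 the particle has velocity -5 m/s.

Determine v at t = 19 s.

Δv equals the area under the a-t graph; then v = v₀ + Δv.
0–5 s: -11 × 5 = -55 m/s
5–7 s: 4 × 2 = 8 m/s
7–11 s: 6 × 4 = 24 m/s
11–13 s: -3 × 2 = -6 m/s
13–19 s: -1 × 6 = -6 m/s
Δv = -35 m/s, so v(19) = -5 + (-35) = -40 m/s.

-40 m/s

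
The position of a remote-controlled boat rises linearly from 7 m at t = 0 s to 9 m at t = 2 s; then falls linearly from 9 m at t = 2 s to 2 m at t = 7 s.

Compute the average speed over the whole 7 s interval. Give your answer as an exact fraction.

Average speed = (total path length)/(elapsed time); on a piecewise-linear x-t graph the path length is Σ|Δx|.
0–2 s: |Δx| = |9 − 7| = 2 m
2–7 s: |Δx| = |2 − 9| = 7 m
Total path = 9 m; average speed = 9/7 = 9/7 m/s.

9/7 m/s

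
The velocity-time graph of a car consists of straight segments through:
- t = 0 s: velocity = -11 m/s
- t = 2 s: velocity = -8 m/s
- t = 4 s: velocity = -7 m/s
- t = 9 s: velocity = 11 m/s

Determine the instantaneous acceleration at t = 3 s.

Acceleration is the slope of the v-t graph on 2–4 s: (-7 − -8)/(4 − 2) = 0.5 m/s².

0.5 m/s²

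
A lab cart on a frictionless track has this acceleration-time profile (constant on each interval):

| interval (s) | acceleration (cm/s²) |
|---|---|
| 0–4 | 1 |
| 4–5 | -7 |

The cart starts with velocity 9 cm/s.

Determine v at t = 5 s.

6 cm/s

Δv equals the area under the a-t graph; then v = v₀ + Δv.
0–4 s: 1 × 4 = 4 cm/s
4–5 s: -7 × 1 = -7 cm/s
Δv = -3 cm/s, so v(5) = 9 + (-3) = 6 cm/s.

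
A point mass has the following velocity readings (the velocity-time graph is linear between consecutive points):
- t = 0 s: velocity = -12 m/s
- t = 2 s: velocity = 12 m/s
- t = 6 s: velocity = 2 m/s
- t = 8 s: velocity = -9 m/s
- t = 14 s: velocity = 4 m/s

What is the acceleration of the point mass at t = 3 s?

-2.5 m/s²

Acceleration is the slope of the v-t graph on 2–6 s: (2 − 12)/(6 − 2) = -2.5 m/s².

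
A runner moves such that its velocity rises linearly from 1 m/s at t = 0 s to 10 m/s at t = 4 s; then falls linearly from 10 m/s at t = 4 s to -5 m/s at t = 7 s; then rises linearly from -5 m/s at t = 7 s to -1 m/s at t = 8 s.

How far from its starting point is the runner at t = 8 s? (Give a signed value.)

Displacement is the signed area under the v-t curve.
0–4 s: ½(1 + 10)(4) = 22 m
4–7 s: ½(10 + -5)(3) = 7.5 m
7–8 s: ½(-5 + -1)(1) = -3 m
Net displacement = 26.5 m

26.5 m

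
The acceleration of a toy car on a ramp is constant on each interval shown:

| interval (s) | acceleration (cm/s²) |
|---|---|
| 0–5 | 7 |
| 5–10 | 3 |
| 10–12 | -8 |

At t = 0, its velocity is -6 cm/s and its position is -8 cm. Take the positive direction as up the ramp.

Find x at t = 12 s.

304 cm

On each constant-a segment, Δv = aΔt and Δx = v₀Δt + ½aΔt²; chain segment to segment.
0–5 s: v starts -6 cm/s; Δx = -6·5 + ½·7·5² = 57.5 cm; v ends 29 cm/s.
5–10 s: v starts 29 cm/s; Δx = 29·5 + ½·3·5² = 182.5 cm; v ends 44 cm/s.
10–12 s: v starts 44 cm/s; Δx = 44·2 + ½·-8·2² = 72 cm; v ends 28 cm/s.
x(12) = -8 + Σ Δx = 304 cm.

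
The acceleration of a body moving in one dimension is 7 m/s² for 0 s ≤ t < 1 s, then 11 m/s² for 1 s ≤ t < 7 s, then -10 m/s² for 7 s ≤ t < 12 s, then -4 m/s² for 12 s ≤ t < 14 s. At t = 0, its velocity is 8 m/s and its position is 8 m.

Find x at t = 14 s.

641.5 m

On each constant-a segment, Δv = aΔt and Δx = v₀Δt + ½aΔt²; chain segment to segment.
0–1 s: v starts 8 m/s; Δx = 8·1 + ½·7·1² = 11.5 m; v ends 15 m/s.
1–7 s: v starts 15 m/s; Δx = 15·6 + ½·11·6² = 288 m; v ends 81 m/s.
7–12 s: v starts 81 m/s; Δx = 81·5 + ½·-10·5² = 280 m; v ends 31 m/s.
12–14 s: v starts 31 m/s; Δx = 31·2 + ½·-4·2² = 54 m; v ends 23 m/s.
x(14) = 8 + Σ Δx = 641.5 m.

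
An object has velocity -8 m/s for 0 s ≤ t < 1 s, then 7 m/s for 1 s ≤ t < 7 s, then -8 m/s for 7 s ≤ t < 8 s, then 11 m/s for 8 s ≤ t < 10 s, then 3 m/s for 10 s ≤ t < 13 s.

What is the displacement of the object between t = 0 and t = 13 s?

Net displacement equals the area under the velocity-time graph (areas below the axis count negative).
0–1 s: -8 × 1 = -8 m
1–7 s: 7 × 6 = 42 m
7–8 s: -8 × 1 = -8 m
8–10 s: 11 × 2 = 22 m
10–13 s: 3 × 3 = 9 m
Net displacement = 57 m

57 m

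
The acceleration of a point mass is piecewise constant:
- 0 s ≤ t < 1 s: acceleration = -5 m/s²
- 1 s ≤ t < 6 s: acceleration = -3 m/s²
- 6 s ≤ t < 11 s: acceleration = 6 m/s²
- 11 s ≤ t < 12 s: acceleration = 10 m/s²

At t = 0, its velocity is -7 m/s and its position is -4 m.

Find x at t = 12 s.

-163 m

On each constant-a segment, Δv = aΔt and Δx = v₀Δt + ½aΔt²; chain segment to segment.
0–1 s: v starts -7 m/s; Δx = -7·1 + ½·-5·1² = -9.5 m; v ends -12 m/s.
1–6 s: v starts -12 m/s; Δx = -12·5 + ½·-3·5² = -97.5 m; v ends -27 m/s.
6–11 s: v starts -27 m/s; Δx = -27·5 + ½·6·5² = -60 m; v ends 3 m/s.
11–12 s: v starts 3 m/s; Δx = 3·1 + ½·10·1² = 8 m; v ends 13 m/s.
x(12) = -4 + Σ Δx = -163 m.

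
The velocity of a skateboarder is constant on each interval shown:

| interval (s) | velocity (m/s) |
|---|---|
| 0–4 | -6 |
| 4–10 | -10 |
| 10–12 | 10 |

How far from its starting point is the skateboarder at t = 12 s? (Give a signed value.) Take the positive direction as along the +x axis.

Displacement is the signed area under the v-t curve.
0–4 s: -6 × 4 = -24 m
4–10 s: -10 × 6 = -60 m
10–12 s: 10 × 2 = 20 m
Net displacement = -64 m

-64 m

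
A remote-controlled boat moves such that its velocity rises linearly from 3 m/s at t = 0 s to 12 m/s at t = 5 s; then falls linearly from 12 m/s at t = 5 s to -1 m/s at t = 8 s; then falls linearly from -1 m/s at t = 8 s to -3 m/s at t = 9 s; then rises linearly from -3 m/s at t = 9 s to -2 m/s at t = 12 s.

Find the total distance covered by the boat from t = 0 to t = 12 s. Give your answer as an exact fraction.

Distance (not displacement) is the total path length: add the absolute areas under v-t.
0–5 s: |½(3 + 12)(5)| = 37.5 m
5–8 s: v = 0 at t = 101/13 s; triangle areas 216/13 + 3/26 = 435/26 m
8–9 s: |½(-1 + -3)(1)| = 2 m
9–12 s: |½(-3 + -2)(3)| = 7.5 m
Total distance = 1657/26 m

1657/26 m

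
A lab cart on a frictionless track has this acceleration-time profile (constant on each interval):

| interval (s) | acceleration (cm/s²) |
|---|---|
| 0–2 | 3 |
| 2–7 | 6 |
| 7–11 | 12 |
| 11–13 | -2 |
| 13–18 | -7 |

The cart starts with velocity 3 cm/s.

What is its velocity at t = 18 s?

48 cm/s

Δv equals the area under the a-t graph; then v = v₀ + Δv.
0–2 s: 3 × 2 = 6 cm/s
2–7 s: 6 × 5 = 30 cm/s
7–11 s: 12 × 4 = 48 cm/s
11–13 s: -2 × 2 = -4 cm/s
13–18 s: -7 × 5 = -35 cm/s
Δv = 45 cm/s, so v(18) = 3 + (45) = 48 cm/s.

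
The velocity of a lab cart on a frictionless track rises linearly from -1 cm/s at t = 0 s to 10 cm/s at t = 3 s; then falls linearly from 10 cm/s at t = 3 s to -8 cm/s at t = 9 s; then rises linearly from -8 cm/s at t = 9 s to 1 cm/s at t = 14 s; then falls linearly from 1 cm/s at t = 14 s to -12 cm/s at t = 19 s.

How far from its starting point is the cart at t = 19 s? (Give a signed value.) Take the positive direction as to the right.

Displacement is the signed area under the v-t curve.
0–3 s: ½(-1 + 10)(3) = 13.5 cm
3–9 s: ½(10 + -8)(6) = 6 cm
9–14 s: ½(-8 + 1)(5) = -17.5 cm
14–19 s: ½(1 + -12)(5) = -27.5 cm
Net displacement = -25.5 cm

-25.5 cm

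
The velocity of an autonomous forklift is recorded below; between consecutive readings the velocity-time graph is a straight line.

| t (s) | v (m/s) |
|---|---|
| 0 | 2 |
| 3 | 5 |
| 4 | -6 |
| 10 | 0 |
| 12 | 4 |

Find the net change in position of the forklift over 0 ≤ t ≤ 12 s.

Net displacement equals the area under the velocity-time graph (areas below the axis count negative).
0–3 s: ½(2 + 5)(3) = 10.5 m
3–4 s: ½(5 + -6)(1) = -0.5 m
4–10 s: ½(-6 + 0)(6) = -18 m
10–12 s: ½(0 + 4)(2) = 4 m
Net displacement = -4 m

-4 m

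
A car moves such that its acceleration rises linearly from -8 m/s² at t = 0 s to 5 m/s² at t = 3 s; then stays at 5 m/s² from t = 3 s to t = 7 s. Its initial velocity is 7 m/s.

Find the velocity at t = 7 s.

22.5 m/s

Δv equals the area under the a-t graph; then v = v₀ + Δv.
0–3 s: ½(-8 + 5)(3) = -4.5 m/s
3–7 s: 5 × 4 = 20 m/s
Δv = 15.5 m/s, so v(7) = 7 + (15.5) = 22.5 m/s.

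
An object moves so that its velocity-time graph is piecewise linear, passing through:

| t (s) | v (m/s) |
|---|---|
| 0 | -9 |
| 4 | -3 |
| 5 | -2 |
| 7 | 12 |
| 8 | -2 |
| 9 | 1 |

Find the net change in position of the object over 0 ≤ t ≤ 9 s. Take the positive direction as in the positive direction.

Net displacement equals the area under the velocity-time graph (areas below the axis count negative).
0–4 s: ½(-9 + -3)(4) = -24 m
4–5 s: ½(-3 + -2)(1) = -2.5 m
5–7 s: ½(-2 + 12)(2) = 10 m
7–8 s: ½(12 + -2)(1) = 5 m
8–9 s: ½(-2 + 1)(1) = -0.5 m
Net displacement = -12 m

-12 m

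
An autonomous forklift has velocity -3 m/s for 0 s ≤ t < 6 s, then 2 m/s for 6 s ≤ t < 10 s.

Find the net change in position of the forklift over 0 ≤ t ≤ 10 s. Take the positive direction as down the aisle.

Net displacement equals the area under the velocity-time graph (areas below the axis count negative).
0–6 s: -3 × 6 = -18 m
6–10 s: 2 × 4 = 8 m
Net displacement = -10 m

-10 m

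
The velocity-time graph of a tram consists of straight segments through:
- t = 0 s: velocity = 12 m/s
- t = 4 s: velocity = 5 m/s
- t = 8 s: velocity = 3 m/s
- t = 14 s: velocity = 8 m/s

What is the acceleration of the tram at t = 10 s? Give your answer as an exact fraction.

Acceleration is the slope of the v-t graph on 8–14 s: (8 − 3)/(14 − 8) = 5/6 m/s².

5/6 m/s²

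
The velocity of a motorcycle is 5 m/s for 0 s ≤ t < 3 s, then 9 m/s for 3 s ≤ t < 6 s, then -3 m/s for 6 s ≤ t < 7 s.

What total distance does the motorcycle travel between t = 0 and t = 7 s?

45 m

Distance (not displacement) is the total path length: add the absolute areas under v-t.
0–3 s: |5| × 3 = 15 m
3–6 s: |9| × 3 = 27 m
6–7 s: |-3| × 1 = 3 m
Total distance = 45 m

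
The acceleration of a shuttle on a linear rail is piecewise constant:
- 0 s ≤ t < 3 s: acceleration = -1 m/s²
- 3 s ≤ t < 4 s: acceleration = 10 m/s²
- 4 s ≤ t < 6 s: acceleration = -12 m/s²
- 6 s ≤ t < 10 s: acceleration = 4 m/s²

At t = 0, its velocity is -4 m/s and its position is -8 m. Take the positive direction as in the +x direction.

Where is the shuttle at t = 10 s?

On each constant-a segment, Δv = aΔt and Δx = v₀Δt + ½aΔt²; chain segment to segment.
0–3 s: v starts -4 m/s; Δx = -4·3 + ½·-1·3² = -16.5 m; v ends -7 m/s.
3–4 s: v starts -7 m/s; Δx = -7·1 + ½·10·1² = -2 m; v ends 3 m/s.
4–6 s: v starts 3 m/s; Δx = 3·2 + ½·-12·2² = -18 m; v ends -21 m/s.
6–10 s: v starts -21 m/s; Δx = -21·4 + ½·4·4² = -52 m; v ends -5 m/s.
x(10) = -8 + Σ Δx = -96.5 m.

-96.5 m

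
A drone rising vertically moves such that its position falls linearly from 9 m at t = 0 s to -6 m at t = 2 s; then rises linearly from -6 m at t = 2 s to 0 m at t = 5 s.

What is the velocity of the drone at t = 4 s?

Velocity is the slope of the x-t graph on 2–5 s: (0 − -6)/(5 − 2) = 2 m/s.

2 m/s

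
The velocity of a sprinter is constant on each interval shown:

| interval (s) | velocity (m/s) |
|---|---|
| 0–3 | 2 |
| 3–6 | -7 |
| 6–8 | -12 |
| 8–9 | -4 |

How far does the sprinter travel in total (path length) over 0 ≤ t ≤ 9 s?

Distance (not displacement) is the total path length: add the absolute areas under v-t.
0–3 s: |2| × 3 = 6 m
3–6 s: |-7| × 3 = 21 m
6–8 s: |-12| × 2 = 24 m
8–9 s: |-4| × 1 = 4 m
Total distance = 55 m

55 m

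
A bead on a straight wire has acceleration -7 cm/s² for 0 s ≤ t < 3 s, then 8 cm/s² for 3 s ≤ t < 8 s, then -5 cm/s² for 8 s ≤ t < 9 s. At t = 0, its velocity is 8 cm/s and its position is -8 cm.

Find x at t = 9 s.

On each constant-a segment, Δv = aΔt and Δx = v₀Δt + ½aΔt²; chain segment to segment.
0–3 s: v starts 8 cm/s; Δx = 8·3 + ½·-7·3² = -7.5 cm; v ends -13 cm/s.
3–8 s: v starts -13 cm/s; Δx = -13·5 + ½·8·5² = 35 cm; v ends 27 cm/s.
8–9 s: v starts 27 cm/s; Δx = 27·1 + ½·-5·1² = 24.5 cm; v ends 22 cm/s.
x(9) = -8 + Σ Δx = 44 cm.

44 cm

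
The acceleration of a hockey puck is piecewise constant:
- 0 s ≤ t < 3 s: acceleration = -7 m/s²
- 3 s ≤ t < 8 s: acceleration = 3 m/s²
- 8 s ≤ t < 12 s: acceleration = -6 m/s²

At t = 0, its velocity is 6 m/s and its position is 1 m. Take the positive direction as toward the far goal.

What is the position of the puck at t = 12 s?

On each constant-a segment, Δv = aΔt and Δx = v₀Δt + ½aΔt²; chain segment to segment.
0–3 s: v starts 6 m/s; Δx = 6·3 + ½·-7·3² = -13.5 m; v ends -15 m/s.
3–8 s: v starts -15 m/s; Δx = -15·5 + ½·3·5² = -37.5 m; v ends 0 m/s.
8–12 s: v starts 0 m/s; Δx = 0·4 + ½·-6·4² = -48 m; v ends -24 m/s.
x(12) = 1 + Σ Δx = -98 m.

-98 m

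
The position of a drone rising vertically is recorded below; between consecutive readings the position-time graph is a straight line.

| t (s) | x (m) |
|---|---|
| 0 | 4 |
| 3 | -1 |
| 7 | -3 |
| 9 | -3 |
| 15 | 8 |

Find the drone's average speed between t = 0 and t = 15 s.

1.2 m/s

Average speed = (total path length)/(elapsed time); on a piecewise-linear x-t graph the path length is Σ|Δx|.
0–3 s: |Δx| = |-1 − 4| = 5 m
3–7 s: |Δx| = |-3 − -1| = 2 m
7–9 s: |Δx| = |-3 − -3| = 0 m
9–15 s: |Δx| = |8 − -3| = 11 m
Total path = 18 m; average speed = 18/15 = 1.2 m/s.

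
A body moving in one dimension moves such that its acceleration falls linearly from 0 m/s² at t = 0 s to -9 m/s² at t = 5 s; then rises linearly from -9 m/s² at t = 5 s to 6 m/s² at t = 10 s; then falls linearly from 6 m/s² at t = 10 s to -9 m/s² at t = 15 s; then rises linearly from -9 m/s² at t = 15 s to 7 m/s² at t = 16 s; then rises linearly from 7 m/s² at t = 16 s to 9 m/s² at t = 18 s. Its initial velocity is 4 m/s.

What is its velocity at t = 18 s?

-18.5 m/s

Δv equals the area under the a-t graph; then v = v₀ + Δv.
0–5 s: ½(0 + -9)(5) = -22.5 m/s
5–10 s: ½(-9 + 6)(5) = -7.5 m/s
10–15 s: ½(6 + -9)(5) = -7.5 m/s
15–16 s: ½(-9 + 7)(1) = -1 m/s
16–18 s: ½(7 + 9)(2) = 16 m/s
Δv = -22.5 m/s, so v(18) = 4 + (-22.5) = -18.5 m/s.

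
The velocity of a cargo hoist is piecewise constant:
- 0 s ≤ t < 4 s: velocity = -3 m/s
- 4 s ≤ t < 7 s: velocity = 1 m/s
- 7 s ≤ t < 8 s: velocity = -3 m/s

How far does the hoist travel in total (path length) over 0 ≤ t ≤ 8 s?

Distance (not displacement) is the total path length: add the absolute areas under v-t.
0–4 s: |-3| × 4 = 12 m
4–7 s: |1| × 3 = 3 m
7–8 s: |-3| × 1 = 3 m
Total distance = 18 m

18 m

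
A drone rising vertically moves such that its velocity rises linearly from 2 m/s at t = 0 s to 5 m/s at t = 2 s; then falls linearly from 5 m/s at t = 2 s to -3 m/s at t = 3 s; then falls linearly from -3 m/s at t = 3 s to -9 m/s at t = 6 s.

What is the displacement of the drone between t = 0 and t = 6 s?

Net displacement equals the area under the velocity-time graph (areas below the axis count negative).
0–2 s: ½(2 + 5)(2) = 7 m
2–3 s: ½(5 + -3)(1) = 1 m
3–6 s: ½(-3 + -9)(3) = -18 m
Net displacement = -10 m

-10 m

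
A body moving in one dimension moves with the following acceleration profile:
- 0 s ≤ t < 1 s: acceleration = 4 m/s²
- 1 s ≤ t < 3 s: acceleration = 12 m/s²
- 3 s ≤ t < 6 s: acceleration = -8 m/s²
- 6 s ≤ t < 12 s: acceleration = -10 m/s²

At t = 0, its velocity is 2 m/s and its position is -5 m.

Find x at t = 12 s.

-55 m

On each constant-a segment, Δv = aΔt and Δx = v₀Δt + ½aΔt²; chain segment to segment.
0–1 s: v starts 2 m/s; Δx = 2·1 + ½·4·1² = 4 m; v ends 6 m/s.
1–3 s: v starts 6 m/s; Δx = 6·2 + ½·12·2² = 36 m; v ends 30 m/s.
3–6 s: v starts 30 m/s; Δx = 30·3 + ½·-8·3² = 54 m; v ends 6 m/s.
6–12 s: v starts 6 m/s; Δx = 6·6 + ½·-10·6² = -144 m; v ends -54 m/s.
x(12) = -5 + Σ Δx = -55 m.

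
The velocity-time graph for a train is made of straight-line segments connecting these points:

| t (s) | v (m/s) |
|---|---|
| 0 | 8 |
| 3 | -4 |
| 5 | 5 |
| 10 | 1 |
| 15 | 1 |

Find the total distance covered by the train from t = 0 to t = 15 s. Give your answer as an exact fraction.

Total distance travelled is ∫|v| dt — sum the magnitudes of each area piece.
0–3 s: v = 0 at t = 2 s; triangle areas 8 + 2 = 10 m
3–5 s: v = 0 at t = 35/9 s; triangle areas 16/9 + 25/9 = 41/9 m
5–10 s: |½(5 + 1)(5)| = 15 m
10–15 s: |1| × 5 = 5 m
Total distance = 311/9 m

311/9 m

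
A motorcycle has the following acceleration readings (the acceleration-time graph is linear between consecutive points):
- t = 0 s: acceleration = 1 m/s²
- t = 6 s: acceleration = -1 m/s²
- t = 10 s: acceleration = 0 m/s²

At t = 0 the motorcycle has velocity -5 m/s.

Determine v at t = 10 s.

-7 m/s

Δv equals the area under the a-t graph; then v = v₀ + Δv.
0–6 s: ½(1 + -1)(6) = 0 m/s
6–10 s: ½(-1 + 0)(4) = -2 m/s
Δv = -2 m/s, so v(10) = -5 + (-2) = -7 m/s.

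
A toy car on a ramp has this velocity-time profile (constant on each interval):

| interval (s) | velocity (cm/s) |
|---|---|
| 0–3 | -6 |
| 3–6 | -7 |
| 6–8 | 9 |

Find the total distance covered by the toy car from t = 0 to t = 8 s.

57 cm

Total distance travelled is ∫|v| dt — sum the magnitudes of each area piece.
0–3 s: |-6| × 3 = 18 cm
3–6 s: |-7| × 3 = 21 cm
6–8 s: |9| × 2 = 18 cm
Total distance = 57 cm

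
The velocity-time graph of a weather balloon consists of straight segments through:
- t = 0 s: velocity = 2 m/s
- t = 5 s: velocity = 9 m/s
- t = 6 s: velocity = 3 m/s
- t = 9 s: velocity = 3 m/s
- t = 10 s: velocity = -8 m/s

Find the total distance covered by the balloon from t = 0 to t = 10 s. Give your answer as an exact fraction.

504/11 m

Distance (not displacement) is the total path length: add the absolute areas under v-t.
0–5 s: |½(2 + 9)(5)| = 27.5 m
5–6 s: |½(9 + 3)(1)| = 6 m
6–9 s: |3| × 3 = 9 m
9–10 s: v = 0 at t = 102/11 s; triangle areas 9/22 + 32/11 = 73/22 m
Total distance = 504/11 m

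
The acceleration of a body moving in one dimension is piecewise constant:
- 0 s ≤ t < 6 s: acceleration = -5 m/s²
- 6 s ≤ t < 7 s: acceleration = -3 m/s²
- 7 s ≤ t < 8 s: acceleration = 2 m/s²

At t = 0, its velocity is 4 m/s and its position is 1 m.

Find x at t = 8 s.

-120.5 m

On each constant-a segment, Δv = aΔt and Δx = v₀Δt + ½aΔt²; chain segment to segment.
0–6 s: v starts 4 m/s; Δx = 4·6 + ½·-5·6² = -66 m; v ends -26 m/s.
6–7 s: v starts -26 m/s; Δx = -26·1 + ½·-3·1² = -27.5 m; v ends -29 m/s.
7–8 s: v starts -29 m/s; Δx = -29·1 + ½·2·1² = -28 m; v ends -27 m/s.
x(8) = 1 + Σ Δx = -120.5 m.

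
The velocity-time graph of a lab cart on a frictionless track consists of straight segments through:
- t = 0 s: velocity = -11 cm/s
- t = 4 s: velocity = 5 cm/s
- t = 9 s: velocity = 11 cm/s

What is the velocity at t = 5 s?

6.2 cm/s

On 4–9 s the graph is linear from 5 to 11 cm/s: v(5) = 5 + (11 − 5)·(5 − 4)/(9 − 4) = 6.2 cm/s.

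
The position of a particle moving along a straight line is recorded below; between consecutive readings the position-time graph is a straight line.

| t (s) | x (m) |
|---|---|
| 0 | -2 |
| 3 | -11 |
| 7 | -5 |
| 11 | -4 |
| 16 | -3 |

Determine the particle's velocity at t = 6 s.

Velocity is the slope of the x-t graph on 3–7 s: (-5 − -11)/(7 − 3) = 1.5 m/s.

1.5 m/s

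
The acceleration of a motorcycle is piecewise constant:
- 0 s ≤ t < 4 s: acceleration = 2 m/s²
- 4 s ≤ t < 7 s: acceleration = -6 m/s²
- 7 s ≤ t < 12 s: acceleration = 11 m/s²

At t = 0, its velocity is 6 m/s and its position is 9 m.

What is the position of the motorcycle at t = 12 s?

181.5 m

On each constant-a segment, Δv = aΔt and Δx = v₀Δt + ½aΔt²; chain segment to segment.
0–4 s: v starts 6 m/s; Δx = 6·4 + ½·2·4² = 40 m; v ends 14 m/s.
4–7 s: v starts 14 m/s; Δx = 14·3 + ½·-6·3² = 15 m; v ends -4 m/s.
7–12 s: v starts -4 m/s; Δx = -4·5 + ½·11·5² = 117.5 m; v ends 51 m/s.
x(12) = 9 + Σ Δx = 181.5 m.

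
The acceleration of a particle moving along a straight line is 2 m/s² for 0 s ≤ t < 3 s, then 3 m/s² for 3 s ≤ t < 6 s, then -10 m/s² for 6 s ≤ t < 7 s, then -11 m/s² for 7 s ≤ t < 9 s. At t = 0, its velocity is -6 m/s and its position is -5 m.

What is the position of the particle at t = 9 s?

On each constant-a segment, Δv = aΔt and Δx = v₀Δt + ½aΔt²; chain segment to segment.
0–3 s: v starts -6 m/s; Δx = -6·3 + ½·2·3² = -9 m; v ends 0 m/s.
3–6 s: v starts 0 m/s; Δx = 0·3 + ½·3·3² = 13.5 m; v ends 9 m/s.
6–7 s: v starts 9 m/s; Δx = 9·1 + ½·-10·1² = 4 m; v ends -1 m/s.
7–9 s: v starts -1 m/s; Δx = -1·2 + ½·-11·2² = -24 m; v ends -23 m/s.
x(9) = -5 + Σ Δx = -20.5 m.

-20.5 m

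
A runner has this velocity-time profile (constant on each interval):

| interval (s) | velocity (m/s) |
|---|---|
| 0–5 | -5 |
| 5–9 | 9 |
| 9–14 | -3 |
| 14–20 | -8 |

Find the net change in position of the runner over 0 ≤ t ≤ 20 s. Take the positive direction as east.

Net displacement equals the area under the velocity-time graph (areas below the axis count negative).
0–5 s: -5 × 5 = -25 m
5–9 s: 9 × 4 = 36 m
9–14 s: -3 × 5 = -15 m
14–20 s: -8 × 6 = -48 m
Net displacement = -52 m

-52 m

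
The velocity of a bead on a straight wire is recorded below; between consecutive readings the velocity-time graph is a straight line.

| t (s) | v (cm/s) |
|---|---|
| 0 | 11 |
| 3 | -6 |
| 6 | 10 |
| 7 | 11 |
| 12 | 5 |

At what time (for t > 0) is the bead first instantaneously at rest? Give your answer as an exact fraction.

t = 33/17 s

v changes sign on 0–3 s (from 11 to -6); the graph is linear there, so v = 0 at t = 0 + (-11)·(3 − 0)/(-6 − 11) = 33/17 s.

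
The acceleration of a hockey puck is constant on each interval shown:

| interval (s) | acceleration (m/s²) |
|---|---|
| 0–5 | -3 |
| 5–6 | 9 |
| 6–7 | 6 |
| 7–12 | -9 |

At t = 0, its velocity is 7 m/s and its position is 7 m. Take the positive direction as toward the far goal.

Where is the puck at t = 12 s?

On each constant-a segment, Δv = aΔt and Δx = v₀Δt + ½aΔt²; chain segment to segment.
0–5 s: v starts 7 m/s; Δx = 7·5 + ½·-3·5² = -2.5 m; v ends -8 m/s.
5–6 s: v starts -8 m/s; Δx = -8·1 + ½·9·1² = -3.5 m; v ends 1 m/s.
6–7 s: v starts 1 m/s; Δx = 1·1 + ½·6·1² = 4 m; v ends 7 m/s.
7–12 s: v starts 7 m/s; Δx = 7·5 + ½·-9·5² = -77.5 m; v ends -38 m/s.
x(12) = 7 + Σ Δx = -72.5 m.

-72.5 m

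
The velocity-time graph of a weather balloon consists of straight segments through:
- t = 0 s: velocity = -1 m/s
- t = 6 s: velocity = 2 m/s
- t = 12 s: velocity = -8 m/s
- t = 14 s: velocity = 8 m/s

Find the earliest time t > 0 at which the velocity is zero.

t = 2 s

v changes sign on 0–6 s (from -1 to 2); the graph is linear there, so v = 0 at t = 0 + (1)·(6 − 0)/(2 − -1) = 2 s.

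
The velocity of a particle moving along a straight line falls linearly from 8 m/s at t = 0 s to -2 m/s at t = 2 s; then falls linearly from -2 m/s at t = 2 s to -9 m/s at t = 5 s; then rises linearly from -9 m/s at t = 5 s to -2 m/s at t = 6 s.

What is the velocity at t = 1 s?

3 m/s

On 0–2 s the graph is linear from 8 to -2 m/s: v(1) = 8 + (-2 − 8)·(1 − 0)/(2 − 0) = 3 m/s.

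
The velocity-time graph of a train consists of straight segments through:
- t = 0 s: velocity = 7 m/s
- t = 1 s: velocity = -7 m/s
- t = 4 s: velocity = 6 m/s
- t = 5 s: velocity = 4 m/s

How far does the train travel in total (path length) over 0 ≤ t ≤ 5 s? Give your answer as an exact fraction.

Distance (not displacement) is the total path length: add the absolute areas under v-t.
0–1 s: v = 0 at t = 0.5 s; triangle areas 1.75 + 1.75 = 3.5 m
1–4 s: v = 0 at t = 34/13 s; triangle areas 147/26 + 54/13 = 255/26 m
4–5 s: |½(6 + 4)(1)| = 5 m
Total distance = 238/13 m

238/13 m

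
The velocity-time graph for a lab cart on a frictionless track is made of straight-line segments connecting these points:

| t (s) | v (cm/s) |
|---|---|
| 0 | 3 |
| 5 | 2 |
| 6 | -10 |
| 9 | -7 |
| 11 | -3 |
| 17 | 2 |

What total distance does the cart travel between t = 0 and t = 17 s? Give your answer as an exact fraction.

902/15 cm

Total distance travelled is ∫|v| dt — sum the magnitudes of each area piece.
0–5 s: |½(3 + 2)(5)| = 12.5 cm
5–6 s: v = 0 at t = 31/6 s; triangle areas 1/6 + 25/6 = 13/3 cm
6–9 s: |½(-10 + -7)(3)| = 25.5 cm
9–11 s: |½(-7 + -3)(2)| = 10 cm
11–17 s: v = 0 at t = 14.6 s; triangle areas 5.4 + 2.4 = 7.8 cm
Total distance = 902/15 cm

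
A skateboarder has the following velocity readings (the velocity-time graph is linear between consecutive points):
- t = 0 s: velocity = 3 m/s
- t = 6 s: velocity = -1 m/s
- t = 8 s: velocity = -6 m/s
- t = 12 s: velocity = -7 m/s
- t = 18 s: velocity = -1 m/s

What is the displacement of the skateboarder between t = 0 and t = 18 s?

-51 m

Displacement is the signed area under the v-t curve.
0–6 s: ½(3 + -1)(6) = 6 m
6–8 s: ½(-1 + -6)(2) = -7 m
8–12 s: ½(-6 + -7)(4) = -26 m
12–18 s: ½(-7 + -1)(6) = -24 m
Net displacement = -51 m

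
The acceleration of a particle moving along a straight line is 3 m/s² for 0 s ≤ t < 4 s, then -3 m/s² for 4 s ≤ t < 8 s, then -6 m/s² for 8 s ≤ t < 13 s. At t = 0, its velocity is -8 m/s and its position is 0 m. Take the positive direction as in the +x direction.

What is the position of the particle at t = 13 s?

On each constant-a segment, Δv = aΔt and Δx = v₀Δt + ½aΔt²; chain segment to segment.
0–4 s: v starts -8 m/s; Δx = -8·4 + ½·3·4² = -8 m; v ends 4 m/s.
4–8 s: v starts 4 m/s; Δx = 4·4 + ½·-3·4² = -8 m; v ends -8 m/s.
8–13 s: v starts -8 m/s; Δx = -8·5 + ½·-6·5² = -115 m; v ends -38 m/s.
x(13) = 0 + Σ Δx = -131 m.

-131 m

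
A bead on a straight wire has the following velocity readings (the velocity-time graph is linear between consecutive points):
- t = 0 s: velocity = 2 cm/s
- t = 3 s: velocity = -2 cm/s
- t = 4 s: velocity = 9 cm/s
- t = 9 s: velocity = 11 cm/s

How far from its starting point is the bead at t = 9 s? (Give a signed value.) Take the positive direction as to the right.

53.5 cm

Displacement is the signed area under the v-t curve.
0–3 s: ½(2 + -2)(3) = 0 cm
3–4 s: ½(-2 + 9)(1) = 3.5 cm
4–9 s: ½(9 + 11)(5) = 50 cm
Net displacement = 53.5 cm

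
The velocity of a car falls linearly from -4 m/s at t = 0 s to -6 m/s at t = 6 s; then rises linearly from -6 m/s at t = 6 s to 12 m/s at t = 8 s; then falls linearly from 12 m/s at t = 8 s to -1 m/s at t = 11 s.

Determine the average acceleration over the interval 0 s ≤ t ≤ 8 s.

2 m/s²

Average acceleration = Δv/Δt = (12 − -4)/(8 − 0) = 2 m/s².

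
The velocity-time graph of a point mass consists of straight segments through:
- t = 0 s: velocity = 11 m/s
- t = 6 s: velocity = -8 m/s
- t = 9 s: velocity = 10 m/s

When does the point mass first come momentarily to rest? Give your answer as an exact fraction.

v changes sign on 0–6 s (from 11 to -8); the graph is linear there, so v = 0 at t = 0 + (-11)·(6 − 0)/(-8 − 11) = 66/19 s.

t = 66/19 s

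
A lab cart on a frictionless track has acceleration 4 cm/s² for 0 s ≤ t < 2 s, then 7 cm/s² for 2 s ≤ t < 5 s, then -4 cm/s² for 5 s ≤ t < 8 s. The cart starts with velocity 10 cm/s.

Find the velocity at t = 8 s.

27 cm/s

Δv equals the area under the a-t graph; then v = v₀ + Δv.
0–2 s: 4 × 2 = 8 cm/s
2–5 s: 7 × 3 = 21 cm/s
5–8 s: -4 × 3 = -12 cm/s
Δv = 17 cm/s, so v(8) = 10 + (17) = 27 cm/s.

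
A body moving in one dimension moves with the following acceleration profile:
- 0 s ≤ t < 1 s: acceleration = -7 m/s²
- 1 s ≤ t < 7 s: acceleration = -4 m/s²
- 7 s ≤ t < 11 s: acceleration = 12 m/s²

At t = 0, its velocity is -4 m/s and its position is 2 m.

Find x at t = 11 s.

-187.5 m

On each constant-a segment, Δv = aΔt and Δx = v₀Δt + ½aΔt²; chain segment to segment.
0–1 s: v starts -4 m/s; Δx = -4·1 + ½·-7·1² = -7.5 m; v ends -11 m/s.
1–7 s: v starts -11 m/s; Δx = -11·6 + ½·-4·6² = -138 m; v ends -35 m/s.
7–11 s: v starts -35 m/s; Δx = -35·4 + ½·12·4² = -44 m; v ends 13 m/s.
x(11) = 2 + Σ Δx = -187.5 m.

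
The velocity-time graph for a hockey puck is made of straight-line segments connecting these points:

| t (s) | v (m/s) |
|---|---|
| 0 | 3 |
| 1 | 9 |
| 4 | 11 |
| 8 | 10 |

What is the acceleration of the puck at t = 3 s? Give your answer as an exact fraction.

Acceleration is the slope of the v-t graph on 1–4 s: (11 − 9)/(4 − 1) = 2/3 m/s².

2/3 m/s²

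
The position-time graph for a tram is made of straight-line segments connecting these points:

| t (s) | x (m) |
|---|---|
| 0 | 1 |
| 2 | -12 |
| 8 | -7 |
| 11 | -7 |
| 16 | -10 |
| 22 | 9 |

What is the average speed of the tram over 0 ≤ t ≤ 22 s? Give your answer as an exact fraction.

20/11 m/s

Average speed = (total path length)/(elapsed time); on a piecewise-linear x-t graph the path length is Σ|Δx|.
0–2 s: |Δx| = |-12 − 1| = 13 m
2–8 s: |Δx| = |-7 − -12| = 5 m
8–11 s: |Δx| = |-7 − -7| = 0 m
11–16 s: |Δx| = |-10 − -7| = 3 m
16–22 s: |Δx| = |9 − -10| = 19 m
Total path = 40 m; average speed = 40/22 = 20/11 m/s.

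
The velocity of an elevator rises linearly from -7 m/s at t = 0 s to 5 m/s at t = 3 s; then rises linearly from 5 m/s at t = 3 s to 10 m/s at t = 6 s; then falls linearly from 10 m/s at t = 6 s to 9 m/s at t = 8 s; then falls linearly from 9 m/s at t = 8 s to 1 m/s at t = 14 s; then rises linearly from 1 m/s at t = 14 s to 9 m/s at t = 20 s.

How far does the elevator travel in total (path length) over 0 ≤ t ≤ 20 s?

110.75 m

Distance (not displacement) is the total path length: add the absolute areas under v-t.
0–3 s: v = 0 at t = 1.75 s; triangle areas 6.125 + 3.125 = 9.25 m
3–6 s: |½(5 + 10)(3)| = 22.5 m
6–8 s: |½(10 + 9)(2)| = 19 m
8–14 s: |½(9 + 1)(6)| = 30 m
14–20 s: |½(1 + 9)(6)| = 30 m
Total distance = 110.75 m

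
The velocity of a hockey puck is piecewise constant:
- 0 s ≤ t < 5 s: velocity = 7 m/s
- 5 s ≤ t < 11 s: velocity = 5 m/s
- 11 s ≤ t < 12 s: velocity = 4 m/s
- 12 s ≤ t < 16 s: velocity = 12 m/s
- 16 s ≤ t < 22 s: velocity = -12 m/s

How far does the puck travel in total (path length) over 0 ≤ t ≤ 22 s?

189 m

Total distance travelled is ∫|v| dt — sum the magnitudes of each area piece.
0–5 s: |7| × 5 = 35 m
5–11 s: |5| × 6 = 30 m
11–12 s: |4| × 1 = 4 m
12–16 s: |12| × 4 = 48 m
16–22 s: |-12| × 6 = 72 m
Total distance = 189 m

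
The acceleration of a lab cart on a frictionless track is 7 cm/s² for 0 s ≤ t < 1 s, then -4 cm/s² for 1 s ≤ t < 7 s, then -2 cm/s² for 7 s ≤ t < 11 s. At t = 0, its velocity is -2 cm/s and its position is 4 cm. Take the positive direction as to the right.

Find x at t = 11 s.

On each constant-a segment, Δv = aΔt and Δx = v₀Δt + ½aΔt²; chain segment to segment.
0–1 s: v starts -2 cm/s; Δx = -2·1 + ½·7·1² = 1.5 cm; v ends 5 cm/s.
1–7 s: v starts 5 cm/s; Δx = 5·6 + ½·-4·6² = -42 cm; v ends -19 cm/s.
7–11 s: v starts -19 cm/s; Δx = -19·4 + ½·-2·4² = -92 cm; v ends -27 cm/s.
x(11) = 4 + Σ Δx = -128.5 cm.

-128.5 cm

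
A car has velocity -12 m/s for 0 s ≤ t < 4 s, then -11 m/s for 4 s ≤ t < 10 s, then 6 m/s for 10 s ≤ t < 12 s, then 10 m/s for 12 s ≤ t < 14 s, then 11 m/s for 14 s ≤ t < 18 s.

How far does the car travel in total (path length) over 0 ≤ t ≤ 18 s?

190 m

Total distance travelled is ∫|v| dt — sum the magnitudes of each area piece.
0–4 s: |-12| × 4 = 48 m
4–10 s: |-11| × 6 = 66 m
10–12 s: |6| × 2 = 12 m
12–14 s: |10| × 2 = 20 m
14–18 s: |11| × 4 = 44 m
Total distance = 190 m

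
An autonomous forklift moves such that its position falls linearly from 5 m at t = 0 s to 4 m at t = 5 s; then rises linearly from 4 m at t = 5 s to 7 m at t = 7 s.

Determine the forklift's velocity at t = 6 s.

1.5 m/s

Velocity is the slope of the x-t graph on 5–7 s: (7 − 4)/(7 − 5) = 1.5 m/s.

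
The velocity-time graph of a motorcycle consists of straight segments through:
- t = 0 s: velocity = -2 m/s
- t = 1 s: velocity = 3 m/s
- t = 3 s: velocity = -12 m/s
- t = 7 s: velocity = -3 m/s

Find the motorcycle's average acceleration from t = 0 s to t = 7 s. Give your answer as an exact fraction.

Average acceleration = Δv/Δt = (-3 − -2)/(7 − 0) = -1/7 m/s².

-1/7 m/s²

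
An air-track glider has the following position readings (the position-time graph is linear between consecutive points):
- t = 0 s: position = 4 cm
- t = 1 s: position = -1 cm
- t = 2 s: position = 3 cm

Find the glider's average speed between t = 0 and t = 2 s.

Average speed = (total path length)/(elapsed time); on a piecewise-linear x-t graph the path length is Σ|Δx|.
0–1 s: |Δx| = |-1 − 4| = 5 cm
1–2 s: |Δx| = |3 − -1| = 4 cm
Total path = 9 cm; average speed = 9/2 = 4.5 cm/s.

4.5 cm/s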